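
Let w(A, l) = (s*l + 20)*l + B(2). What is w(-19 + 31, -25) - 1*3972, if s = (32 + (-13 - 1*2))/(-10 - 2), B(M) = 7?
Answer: -64205/12 ≈ -5350.4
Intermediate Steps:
s = -17/12 (s = (32 + (-13 - 2))/(-12) = (32 - 15)*(-1/12) = 17*(-1/12) = -17/12 ≈ -1.4167)
w(A, l) = 7 + l*(20 - 17*l/12) (w(A, l) = (-17*l/12 + 20)*l + 7 = (20 - 17*l/12)*l + 7 = l*(20 - 17*l/12) + 7 = 7 + l*(20 - 17*l/12))
w(-19 + 31, -25) - 1*3972 = (7 + 20*(-25) - 17/12*(-25)²) - 1*3972 = (7 - 500 - 17/12*625) - 3972 = (7 - 500 - 10625/12) - 3972 = -16541/12 - 3972 = -64205/12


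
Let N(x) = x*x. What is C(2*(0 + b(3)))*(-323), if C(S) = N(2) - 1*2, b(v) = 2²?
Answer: -646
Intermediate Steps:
N(x) = x²
b(v) = 4
C(S) = 2 (C(S) = 2² - 1*2 = 4 - 2 = 2)
C(2*(0 + b(3)))*(-323) = 2*(-323) = -646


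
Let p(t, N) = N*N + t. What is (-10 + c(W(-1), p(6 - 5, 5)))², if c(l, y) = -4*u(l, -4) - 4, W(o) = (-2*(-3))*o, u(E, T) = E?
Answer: 100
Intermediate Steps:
W(o) = 6*o
p(t, N) = t + N² (p(t, N) = N² + t = t + N²)
c(l, y) = -4 - 4*l (c(l, y) = -4*l - 4 = -4 - 4*l)
(-10 + c(W(-1), p(6 - 5, 5)))² = (-10 + (-4 - 24*(-1)))² = (-10 + (-4 - 4*(-6)))² = (-10 + (-4 + 24))² = (-10 + 20)² = 10² = 100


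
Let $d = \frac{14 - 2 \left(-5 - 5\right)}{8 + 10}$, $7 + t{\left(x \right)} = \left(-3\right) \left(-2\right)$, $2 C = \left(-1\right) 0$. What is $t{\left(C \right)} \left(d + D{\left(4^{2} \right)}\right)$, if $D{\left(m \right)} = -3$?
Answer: $\frac{10}{9} \approx 1.1111$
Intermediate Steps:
$C = 0$ ($C = \frac{\left(-1\right) 0}{2} = \frac{1}{2} \cdot 0 = 0$)
$t{\left(x \right)} = -1$ ($t{\left(x \right)} = -7 - -6 = -7 + 6 = -1$)
$d = \frac{17}{9}$ ($d = \frac{14 - -20}{18} = \left(14 + 20\right) \frac{1}{18} = 34 \cdot \frac{1}{18} = \frac{17}{9} \approx 1.8889$)
$t{\left(C \right)} \left(d + D{\left(4^{2} \right)}\right) = - (\frac{17}{9} - 3) = \left(-1\right) \left(- \frac{10}{9}\right) = \frac{10}{9}$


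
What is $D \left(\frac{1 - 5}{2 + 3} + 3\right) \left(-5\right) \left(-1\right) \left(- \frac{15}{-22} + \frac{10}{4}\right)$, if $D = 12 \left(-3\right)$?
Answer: $-1260$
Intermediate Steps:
$D = -36$
$D \left(\frac{1 - 5}{2 + 3} + 3\right) \left(-5\right) \left(-1\right) \left(- \frac{15}{-22} + \frac{10}{4}\right) = - 36 \left(\frac{1 - 5}{2 + 3} + 3\right) \left(-5\right) \left(-1\right) \left(- \frac{15}{-22} + \frac{10}{4}\right) = - 36 \left(- \frac{4}{5} + 3\right) \left(-5\right) \left(-1\right) \left(\left(-15\right) \left(- \frac{1}{22}\right) + 10 \cdot \frac{1}{4}\right) = - 36 \left(\left(-4\right) \frac{1}{5} + 3\right) \left(-5\right) \left(-1\right) \left(\frac{15}{22} + \frac{5}{2}\right) = - 36 \left(- \frac{4}{5} + 3\right) \left(-5\right) \left(-1\right) \frac{35}{11} = - 36 \cdot \frac{11}{5} \left(-5\right) \left(-1\right) \frac{35}{11} = - 36 \left(\left(-11\right) \left(-1\right)\right) \frac{35}{11} = \left(-36\right) 11 \cdot \frac{35}{11} = \left(-396\right) \frac{35}{11} = -1260$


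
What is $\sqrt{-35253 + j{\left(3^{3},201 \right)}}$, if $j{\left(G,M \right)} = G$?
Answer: $3 i \sqrt{3914} \approx 187.69 i$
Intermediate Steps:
$\sqrt{-35253 + j{\left(3^{3},201 \right)}} = \sqrt{-35253 + 3^{3}} = \sqrt{-35253 + 27} = \sqrt{-35226} = 3 i \sqrt{3914}$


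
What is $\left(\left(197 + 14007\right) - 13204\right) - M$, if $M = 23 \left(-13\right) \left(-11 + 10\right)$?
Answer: $701$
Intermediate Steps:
$M = 299$ ($M = \left(-299\right) \left(-1\right) = 299$)
$\left(\left(197 + 14007\right) - 13204\right) - M = \left(\left(197 + 14007\right) - 13204\right) - 299 = \left(14204 - 13204\right) - 299 = 1000 - 299 = 701$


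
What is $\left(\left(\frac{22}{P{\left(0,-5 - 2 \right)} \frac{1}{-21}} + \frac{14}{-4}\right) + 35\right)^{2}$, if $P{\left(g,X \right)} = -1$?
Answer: $\frac{974169}{4} \approx 2.4354 \cdot 10^{5}$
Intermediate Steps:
$\left(\left(\frac{22}{P{\left(0,-5 - 2 \right)} \frac{1}{-21}} + \frac{14}{-4}\right) + 35\right)^{2} = \left(\left(\frac{22}{\left(-1\right) \frac{1}{-21}} + \frac{14}{-4}\right) + 35\right)^{2} = \left(\left(\frac{22}{\left(-1\right) \left(- \frac{1}{21}\right)} + 14 \left(- \frac{1}{4}\right)\right) + 35\right)^{2} = \left(\left(22 \frac{1}{\frac{1}{21}} - \frac{7}{2}\right) + 35\right)^{2} = \left(\left(22 \cdot 21 - \frac{7}{2}\right) + 35\right)^{2} = \left(\left(462 - \frac{7}{2}\right) + 35\right)^{2} = \left(\frac{917}{2} + 35\right)^{2} = \left(\frac{987}{2}\right)^{2} = \frac{974169}{4}$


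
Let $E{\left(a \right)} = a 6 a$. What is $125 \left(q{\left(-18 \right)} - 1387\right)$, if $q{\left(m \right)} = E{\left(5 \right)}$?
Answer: $-154625$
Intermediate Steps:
$E{\left(a \right)} = 6 a^{2}$ ($E{\left(a \right)} = 6 a a = 6 a^{2}$)
$q{\left(m \right)} = 150$ ($q{\left(m \right)} = 6 \cdot 5^{2} = 6 \cdot 25 = 150$)
$125 \left(q{\left(-18 \right)} - 1387\right) = 125 \left(150 - 1387\right) = 125 \left(-1237\right) = -154625$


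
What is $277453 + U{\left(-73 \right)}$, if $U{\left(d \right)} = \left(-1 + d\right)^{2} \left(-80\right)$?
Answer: $-160627$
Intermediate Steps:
$U{\left(d \right)} = - 80 \left(-1 + d\right)^{2}$
$277453 + U{\left(-73 \right)} = 277453 - 80 \left(-1 - 73\right)^{2} = 277453 - 80 \left(-74\right)^{2} = 277453 - 438080 = -160627$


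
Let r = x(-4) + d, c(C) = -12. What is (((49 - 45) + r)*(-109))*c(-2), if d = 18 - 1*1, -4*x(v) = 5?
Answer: 25833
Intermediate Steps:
x(v) = -5/4 (x(v) = -¼*5 = -5/4)
d = 17 (d = 18 - 1 = 17)
r = 63/4 (r = -5/4 + 17 = 63/4 ≈ 15.750)
(((49 - 45) + r)*(-109))*c(-2) = (((49 - 45) + 63/4)*(-109))*(-12) = ((4 + 63/4)*(-109))*(-12) = ((79/4)*(-109))*(-12) = -8611/4*(-12) = 25833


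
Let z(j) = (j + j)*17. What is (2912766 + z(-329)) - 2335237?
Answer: 566343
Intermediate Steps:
z(j) = 34*j (z(j) = (2*j)*17 = 34*j)
(2912766 + z(-329)) - 2335237 = (2912766 + 34*(-329)) - 2335237 = (2912766 - 11186) - 2335237 = 2901580 - 2335237 = 566343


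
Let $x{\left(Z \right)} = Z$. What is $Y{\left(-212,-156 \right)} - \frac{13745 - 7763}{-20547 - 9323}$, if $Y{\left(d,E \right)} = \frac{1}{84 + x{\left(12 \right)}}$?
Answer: $\frac{302071}{1433760} \approx 0.21068$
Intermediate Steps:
$Y{\left(d,E \right)} = \frac{1}{96}$ ($Y{\left(d,E \right)} = \frac{1}{84 + 12} = \frac{1}{96}$)
$Y{\left(-212,-156 \right)} - \frac{13745 - 7763}{-20547 - 9323} = \frac{1}{96} - \frac{13745 - 7763}{-20547 - 9323} = \frac{1}{96} - \frac{13745 - 7763}{-29870} = \frac{1}{96} - \left(13745 - 7763\right) \left(- \frac{1}{29870}\right) = \frac{1}{96} - 5982 \left(- \frac{1}{29870}\right) = \frac{1}{96} - - \frac{2991}{14935} = \frac{1}{96} + \frac{2991}{14935} = \frac{302071}{1433760}$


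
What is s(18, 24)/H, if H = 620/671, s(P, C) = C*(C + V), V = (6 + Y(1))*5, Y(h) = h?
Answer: 237534/155 ≈ 1532.5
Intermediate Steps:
V = 35 (V = (6 + 1)*5 = 7*5 = 35)
s(P, C) = C*(35 + C) (s(P, C) = C*(C + 35) = C*(35 + C))
H = 620/671 (H = 620*(1/671) = 620/671 ≈ 0.92399)
s(18, 24)/H = (24*(35 + 24))/(620/671) = (24*59)*(671/620) = 1416*(671/620) = 237534/155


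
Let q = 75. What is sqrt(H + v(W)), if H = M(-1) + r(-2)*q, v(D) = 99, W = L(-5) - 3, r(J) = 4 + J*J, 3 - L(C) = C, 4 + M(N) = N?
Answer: sqrt(694) ≈ 26.344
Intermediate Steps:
M(N) = -4 + N
L(C) = 3 - C
r(J) = 4 + J**2
W = 5 (W = (3 - 1*(-5)) - 3 = (3 + 5) - 3 = 8 - 3 = 5)
H = 595 (H = (-4 - 1) + (4 + (-2)**2)*75 = -5 + (4 + 4)*75 = -5 + 8*75 = -5 + 600 = 595)
sqrt(H + v(W)) = sqrt(595 + 99) = sqrt(694)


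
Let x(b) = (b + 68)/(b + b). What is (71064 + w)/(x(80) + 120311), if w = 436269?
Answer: 6764440/1604159 ≈ 4.2168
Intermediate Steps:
x(b) = (68 + b)/(2*b) (x(b) = (68 + b)/((2*b)) = (68 + b)*(1/(2*b)) = (68 + b)/(2*b))
(71064 + w)/(x(80) + 120311) = (71064 + 436269)/((½)*(68 + 80)/80 + 120311) = 507333/((½)*(1/80)*148 + 120311) = 507333/(37/40 + 120311) = 507333/(4812477/40) = 507333*(40/4812477) = 6764440/1604159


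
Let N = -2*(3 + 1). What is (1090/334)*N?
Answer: -4360/167 ≈ -26.108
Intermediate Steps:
N = -8 (N = -2*4 = -8)
(1090/334)*N = (1090/334)*(-8) = (1090*(1/334))*(-8) = (545/167)*(-8) = -4360/167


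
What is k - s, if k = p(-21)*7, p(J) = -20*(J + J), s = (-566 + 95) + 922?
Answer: 5429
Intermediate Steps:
s = 451 (s = -471 + 922 = 451)
p(J) = -40*J
k = 5880 (k = -40*(-21)*7 = 840*7 = 5880)
k - s = 5880 - 1*451 = 5880 - 451 = 5429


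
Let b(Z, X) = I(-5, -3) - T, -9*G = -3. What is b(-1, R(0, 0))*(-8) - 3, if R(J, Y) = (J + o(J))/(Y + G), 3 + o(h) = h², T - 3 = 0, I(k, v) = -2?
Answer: 37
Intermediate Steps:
G = ⅓ (G = -⅑*(-3) = ⅓ ≈ 0.33333)
T = 3 (T = 3 + 0 = 3)
o(h) = -3 + h²
R(J, Y) = (-3 + J + J²)/(⅓ + Y) (R(J, Y) = (J + (-3 + J²))/(Y + ⅓) = (-3 + J + J²)/(⅓ + Y))
b(Z, X) = -5 (b(Z, X) = -2 - 1*3 = -2 - 3 = -5)
b(-1, R(0, 0))*(-8) - 3 = -5*(-8) - 3 = 40 - 3 = 37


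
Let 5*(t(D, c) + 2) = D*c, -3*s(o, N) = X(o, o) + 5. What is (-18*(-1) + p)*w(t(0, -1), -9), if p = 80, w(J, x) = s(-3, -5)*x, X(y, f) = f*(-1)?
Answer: 2352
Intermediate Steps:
X(y, f) = -f
s(o, N) = -5/3 + o/3 (s(o, N) = -(-o + 5)/3 = -(5 - o)/3 = -5/3 + o/3)
t(D, c) = -2 + D*c/5 (t(D, c) = -2 + (D*c)/5 = -2 + D*c/5)
w(J, x) = -8*x/3 (w(J, x) = (-5/3 + (1/3)*(-3))*x = (-5/3 - 1)*x = -8*x/3)
(-18*(-1) + p)*w(t(0, -1), -9) = (-18*(-1) + 80)*(-8/3*(-9)) = (18 + 80)*24 = 98*24 = 2352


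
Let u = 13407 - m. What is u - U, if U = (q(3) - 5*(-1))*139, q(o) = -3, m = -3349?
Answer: 16478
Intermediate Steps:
u = 16756 (u = 13407 - 1*(-3349) = 13407 + 3349 = 16756)
U = 278 (U = (-3 - 5*(-1))*139 = (-3 + 5)*139 = 2*139 = 278)
u - U = 16756 - 1*278 = 16756 - 278 = 16478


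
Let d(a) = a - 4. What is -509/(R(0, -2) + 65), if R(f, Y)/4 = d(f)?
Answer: -509/49 ≈ -10.388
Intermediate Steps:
d(a) = -4 + a
R(f, Y) = -16 + 4*f (R(f, Y) = 4*(-4 + f) = -16 + 4*f)
-509/(R(0, -2) + 65) = -509/((-16 + 4*0) + 65) = -509/((-16 + 0) + 65) = -509/(-16 + 65) = -509/49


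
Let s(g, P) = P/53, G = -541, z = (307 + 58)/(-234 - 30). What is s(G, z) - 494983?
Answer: -6925802501/13992 ≈ -4.9498e+5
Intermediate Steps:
z = -365/264 (z = 365/(-264) = 365*(-1/264) = -365/264 ≈ -1.3826)
s(g, P) = P/53 (s(g, P) = P*(1/53) = P/53)
s(G, z) - 494983 = (1/53)*(-365/264) - 494983 = -365/13992 - 494983 = -6925802501/13992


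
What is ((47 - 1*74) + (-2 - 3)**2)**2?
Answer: 4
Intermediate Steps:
((47 - 1*74) + (-2 - 3)**2)**2 = ((47 - 74) + (-5)**2)**2 = (-27 + 25)**2 = (-2)**2 = 4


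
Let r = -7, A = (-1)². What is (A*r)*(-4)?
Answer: 28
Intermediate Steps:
A = 1
(A*r)*(-4) = (1*(-7))*(-4) = -7*(-4) = 28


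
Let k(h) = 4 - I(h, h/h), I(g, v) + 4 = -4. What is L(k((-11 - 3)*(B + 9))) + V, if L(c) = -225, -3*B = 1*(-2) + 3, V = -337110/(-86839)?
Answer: -19201665/86839 ≈ -221.12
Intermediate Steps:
I(g, v) = -8 (I(g, v) = -4 - 4 = -8)
V = 337110/86839 (V = -337110*(-1/86839) = 337110/86839 ≈ 3.8820)
B = -⅓ (B = -(1*(-2) + 3)/3 = -(-2 + 3)/3 = -⅓*1 = -⅓ ≈ -0.33333)
k(h) = 12 (k(h) = 4 - 1*(-8) = 4 + 8 = 12)
L(k((-11 - 3)*(B + 9))) + V = -225 + 337110/86839 = -19201665/86839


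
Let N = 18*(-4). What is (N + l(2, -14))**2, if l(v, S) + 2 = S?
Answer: 7744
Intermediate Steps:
l(v, S) = -2 + S
N = -72
(N + l(2, -14))**2 = (-72 + (-2 - 14))**2 = (-72 - 16)**2 = (-88)**2 = 7744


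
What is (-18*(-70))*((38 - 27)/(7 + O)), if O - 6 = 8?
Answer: 660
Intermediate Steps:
O = 14 (O = 6 + 8 = 14)
(-18*(-70))*((38 - 27)/(7 + O)) = (-18*(-70))*((38 - 27)/(7 + 14)) = 1260*(11/21) = 660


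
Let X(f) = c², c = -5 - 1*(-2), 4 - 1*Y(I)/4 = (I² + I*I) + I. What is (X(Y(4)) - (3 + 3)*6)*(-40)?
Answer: 1080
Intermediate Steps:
Y(I) = 16 - 8*I² - 4*I (Y(I) = 16 - 4*((I² + I*I) + I) = 16 - 4*((I² + I²) + I) = 16 - 4*(2*I² + I) = 16 - 4*(I + 2*I²) = 16 + (-8*I² - 4*I) = 16 - 8*I² - 4*I)
c = -3 (c = -5 + 2 = -3)
X(f) = 9 (X(f) = (-3)² = 9)
(X(Y(4)) - (3 + 3)*6)*(-40) = (9 - (3 + 3)*6)*(-40) = (9 - 6*6)*(-40) = (9 - 1*36)*(-40) = (9 - 36)*(-40) = -27*(-40) = 1080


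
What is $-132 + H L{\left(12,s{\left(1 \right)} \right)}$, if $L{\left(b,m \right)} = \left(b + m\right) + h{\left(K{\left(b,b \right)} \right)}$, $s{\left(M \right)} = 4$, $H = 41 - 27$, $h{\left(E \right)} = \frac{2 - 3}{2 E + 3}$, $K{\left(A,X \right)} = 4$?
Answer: $\frac{998}{11} \approx 90.727$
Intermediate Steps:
$h{\left(E \right)} = - \frac{1}{3 + 2 E}$
$H = 14$ ($H = 41 - 27 = 14$)
$L{\left(b,m \right)} = - \frac{1}{11} + b + m$ ($L{\left(b,m \right)} = \left(b + m\right) - \frac{1}{3 + 2 \cdot 4} = \left(b + m\right) - \frac{1}{3 + 8} = \left(b + m\right) - \frac{1}{11} = - \frac{1}{11} + b + m$)
$-132 + H L{\left(12,s{\left(1 \right)} \right)} = -132 + 14 \left(- \frac{1}{11} + 12 + 4\right) = -132 + 14 \cdot \frac{175}{11} = -132 + \frac{2450}{11} = \frac{998}{11}$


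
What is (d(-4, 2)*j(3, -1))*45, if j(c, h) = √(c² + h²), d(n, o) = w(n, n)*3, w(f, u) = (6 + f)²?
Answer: 540*√10 ≈ 1707.6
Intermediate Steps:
d(n, o) = 3*(6 + n)² (d(n, o) = (6 + n)²*3 = 3*(6 + n)²)
(d(-4, 2)*j(3, -1))*45 = ((3*(6 - 4)²)*√(3² + (-1)²))*45 = ((3*2²)*√(9 + 1))*45 = ((3*4)*√10)*45 = (12*√10)*45 = 540*√10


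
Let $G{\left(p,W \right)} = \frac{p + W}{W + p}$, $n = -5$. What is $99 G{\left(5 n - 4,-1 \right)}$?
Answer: $99$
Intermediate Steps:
$G{\left(p,W \right)} = 1$ ($G{\left(p,W \right)} = \frac{W + p}{W + p} = 1$)
$99 G{\left(5 n - 4,-1 \right)} = 99 \cdot 1 = 99$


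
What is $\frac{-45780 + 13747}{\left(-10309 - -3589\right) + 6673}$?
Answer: $\frac{32033}{47} \approx 681.55$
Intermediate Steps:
$\frac{-45780 + 13747}{\left(-10309 - -3589\right) + 6673} = - \frac{32033}{\left(-10309 + \left(-6958 + 10547\right)\right) + 6673} = - \frac{32033}{\left(-10309 + 3589\right) + 6673} = - \frac{32033}{-6720 + 6673} = - \frac{32033}{-47} = \left(-32033\right) \left(- \frac{1}{47}\right) = \frac{32033}{47}$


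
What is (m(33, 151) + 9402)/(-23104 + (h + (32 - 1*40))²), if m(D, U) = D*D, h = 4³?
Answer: -269/512 ≈ -0.52539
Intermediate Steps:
h = 64
m(D, U) = D²
(m(33, 151) + 9402)/(-23104 + (h + (32 - 1*40))²) = (33² + 9402)/(-23104 + (64 + (32 - 1*40))²) = (1089 + 9402)/(-23104 + (64 + (32 - 40))²) = 10491/(-23104 + (64 - 8)²) = 10491/(-23104 + 56²) = 10491/(-23104 + 3136) = 10491/(-19968) = 10491*(-1/19968) = -269/512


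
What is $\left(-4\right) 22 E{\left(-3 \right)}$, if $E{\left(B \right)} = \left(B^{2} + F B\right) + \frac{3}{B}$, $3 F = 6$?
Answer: $-176$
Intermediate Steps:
$F = 2$ ($F = \frac{1}{3} \cdot 6 = 2$)
$E{\left(B \right)} = B^{2} + 2 B + \frac{3}{B}$ ($E{\left(B \right)} = \left(B^{2} + 2 B\right) + \frac{3}{B} = B^{2} + 2 B + \frac{3}{B}$)
$\left(-4\right) 22 E{\left(-3 \right)} = \left(-4\right) 22 \frac{3 + \left(-3\right)^{2} \left(2 - 3\right)}{-3} = - 88 \left(- \frac{3 + 9 \left(-1\right)}{3}\right) = - 88 \left(- \frac{3 - 9}{3}\right) = - 88 \left(\left(- \frac{1}{3}\right) \left(-6\right)\right) = \left(-88\right) 2 = -176$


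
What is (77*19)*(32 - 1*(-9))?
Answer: 59983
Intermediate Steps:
(77*19)*(32 - 1*(-9)) = 1463*(32 + 9) = 1463*41 = 59983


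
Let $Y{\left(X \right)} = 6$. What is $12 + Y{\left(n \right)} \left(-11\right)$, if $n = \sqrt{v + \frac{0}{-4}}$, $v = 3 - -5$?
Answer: $-54$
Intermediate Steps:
$v = 8$ ($v = 3 + 5 = 8$)
$n = 2 \sqrt{2}$ ($n = \sqrt{8 + \frac{0}{-4}} = \sqrt{8 + 0 \left(- \frac{1}{4}\right)} = \sqrt{8 + 0} = \sqrt{8} = 2 \sqrt{2} \approx 2.8284$)
$12 + Y{\left(n \right)} \left(-11\right) = 12 + 6 \left(-11\right) = 12 - 66 = -54$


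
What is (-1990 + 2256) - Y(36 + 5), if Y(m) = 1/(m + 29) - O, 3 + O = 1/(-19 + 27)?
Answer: 73671/280 ≈ 263.11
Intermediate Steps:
O = -23/8 (O = -3 + 1/(-19 + 27) = -3 + 1/8 = -3 + ⅛ = -23/8 ≈ -2.8750)
Y(m) = 23/8 + 1/(29 + m) (Y(m) = 1/(m + 29) - 1*(-23/8) = 1/(29 + m) + 23/8 = 23/8 + 1/(29 + m))
(-1990 + 2256) - Y(36 + 5) = (-1990 + 2256) - (675 + 23*(36 + 5))/(8*(29 + (36 + 5))) = 266 - (675 + 23*41)/(8*(29 + 41)) = 266 - (675 + 943)/(8*70) = 266 - 1618/(8*70) = 266 - 1*809/280 = 266 - 809/280 = 73671/280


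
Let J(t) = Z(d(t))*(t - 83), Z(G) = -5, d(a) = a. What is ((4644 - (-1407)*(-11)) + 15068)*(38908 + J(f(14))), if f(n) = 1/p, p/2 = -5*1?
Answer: 333070045/2 ≈ 1.6653e+8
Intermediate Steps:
p = -10 (p = 2*(-5*1) = 2*(-5) = -10)
f(n) = -1/10 (f(n) = 1/(-10) = -1/10)
J(t) = 415 - 5*t (J(t) = -5*(t - 83) = -5*(-83 + t) = 415 - 5*t)
((4644 - (-1407)*(-11)) + 15068)*(38908 + J(f(14))) = ((4644 - (-1407)*(-11)) + 15068)*(38908 + (415 - 5*(-1/10))) = ((4644 - 1*15477) + 15068)*(38908 + (415 + 1/2)) = ((4644 - 15477) + 15068)*(38908 + 831/2) = (-10833 + 15068)*(78647/2) = 4235*(78647/2) = 333070045/2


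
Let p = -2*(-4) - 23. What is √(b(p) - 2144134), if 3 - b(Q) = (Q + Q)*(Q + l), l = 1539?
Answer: I*√2098411 ≈ 1448.6*I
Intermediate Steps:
p = -15 (p = 8 - 23 = -15)
b(Q) = 3 - 2*Q*(1539 + Q) (b(Q) = 3 - (Q + Q)*(Q + 1539) = 3 - 2*Q*(1539 + Q))
√(b(p) - 2144134) = √((3 - 3078*(-15) - 2*(-15)²) - 2144134) = √((3 + 46170 - 2*225) - 2144134) = √((3 + 46170 - 450) - 2144134) = √(45723 - 2144134) = √(-2098411) = I*√2098411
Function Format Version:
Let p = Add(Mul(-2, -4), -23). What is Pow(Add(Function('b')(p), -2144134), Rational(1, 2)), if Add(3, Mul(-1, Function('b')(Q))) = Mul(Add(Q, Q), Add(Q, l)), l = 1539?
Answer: Mul(I, Pow(2098411, Rational(1, 2))) ≈ Mul(1448.6, I)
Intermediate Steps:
p = -15 (p = Add(8, -23) = -15)
Function('b')(Q) = Add(3, Mul(-2, Q, Add(1539, Q))) (Function('b')(Q) = Add(3, Mul(-1, Mul(Add(Q, Q), Add(Q, 1539)))) = Add(3, Mul(-1, Mul(Mul(2, Q), Add(1539, Q)))) = Add(3, Mul(-1, Mul(2, Q, Add(1539, Q)))) = Add(3, Mul(-2, Q, Add(1539, Q))))
Pow(Add(Function('b')(p), -2144134), Rational(1, 2)) = Pow(Add(Add(3, Mul(-3078, -15), Mul(-2, Pow(-15, 2))), -2144134), Rational(1, 2)) = Pow(Add(Add(3, 46170, Mul(-2, 225)), -2144134), Rational(1, 2)) = Pow(Add(Add(3, 46170, -450), -2144134), Rational(1, 2)) = Pow(Add(45723, -2144134), Rational(1, 2)) = Pow(-2098411, Rational(1, 2)) = Mul(I, Pow(2098411, Rational(1, 2)))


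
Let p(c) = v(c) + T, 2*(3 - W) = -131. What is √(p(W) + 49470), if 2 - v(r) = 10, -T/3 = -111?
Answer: √49795 ≈ 223.15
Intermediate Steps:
T = 333 (T = -3*(-111) = 333)
W = 137/2 (W = 3 - ½*(-131) = 3 + 131/2 = 137/2 ≈ 68.500)
v(r) = -8 (v(r) = 2 - 1*10 = 2 - 10 = -8)
p(c) = 325 (p(c) = -8 + 333 = 325)
√(p(W) + 49470) = √(325 + 49470) = √49795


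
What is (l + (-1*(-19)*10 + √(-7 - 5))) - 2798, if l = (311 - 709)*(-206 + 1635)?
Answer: -571350 + 2*I*√3 ≈ -5.7135e+5 + 3.4641*I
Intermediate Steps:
l = -568742 (l = -398*1429 = -568742)
(l + (-1*(-19)*10 + √(-7 - 5))) - 2798 = (-568742 + (-1*(-19)*10 + √(-7 - 5))) - 2798 = (-568742 + (19*10 + √(-12))) - 2798 = (-568742 + (190 + 2*I*√3)) - 2798 = (-568552 + 2*I*√3) - 2798 = -571350 + 2*I*√3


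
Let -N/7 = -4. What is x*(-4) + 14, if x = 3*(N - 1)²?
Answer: -8734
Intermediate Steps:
N = 28 (N = -7*(-4) = 28)
x = 2187 (x = 3*(28 - 1)² = 3*27² = 3*729 = 2187)
x*(-4) + 14 = 2187*(-4) + 14 = -8748 + 14 = -8734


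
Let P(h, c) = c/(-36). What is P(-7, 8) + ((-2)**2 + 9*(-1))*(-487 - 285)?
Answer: 34738/9 ≈ 3859.8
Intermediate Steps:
P(h, c) = -c/36 (P(h, c) = c*(-1/36) = -c/36)
P(-7, 8) + ((-2)**2 + 9*(-1))*(-487 - 285) = -1/36*8 + ((-2)**2 + 9*(-1))*(-487 - 285) = -2/9 + (4 - 9)*(-772) = -2/9 - 5*(-772) = -2/9 + 3860 = 34738/9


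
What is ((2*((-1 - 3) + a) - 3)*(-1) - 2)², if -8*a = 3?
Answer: 1521/16 ≈ 95.063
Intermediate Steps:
a = -3/8 (a = -⅛*3 = -3/8 ≈ -0.37500)
((2*((-1 - 3) + a) - 3)*(-1) - 2)² = ((2*((-1 - 3) - 3/8) - 3)*(-1) - 2)² = ((2*(-4 - 3/8) - 3)*(-1) - 2)² = ((2*(-35/8) - 3)*(-1) - 2)² = ((-35/4 - 3)*(-1) - 2)² = (-47/4*(-1) - 2)² = (47/4 - 2)² = (39/4)² = 1521/16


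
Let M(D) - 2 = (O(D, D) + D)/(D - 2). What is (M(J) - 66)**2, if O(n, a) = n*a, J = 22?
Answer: 149769/100 ≈ 1497.7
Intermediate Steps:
O(n, a) = a*n
M(D) = 2 + (D + D**2)/(-2 + D) (M(D) = 2 + (D*D + D)/(D - 2) = 2 + (D**2 + D)/(-2 + D) = 2 + (D + D**2)/(-2 + D))
(M(J) - 66)**2 = ((-4 + 22**2 + 3*22)/(-2 + 22) - 66)**2 = ((-4 + 484 + 66)/20 - 66)**2 = ((1/20)*546 - 66)**2 = (273/10 - 66)**2 = (-387/10)**2 = 149769/100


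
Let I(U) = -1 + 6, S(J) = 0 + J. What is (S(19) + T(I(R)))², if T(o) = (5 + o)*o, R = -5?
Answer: 4761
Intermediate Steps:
S(J) = J
I(U) = 5
T(o) = o*(5 + o)
(S(19) + T(I(R)))² = (19 + 5*(5 + 5))² = (19 + 5*10)² = (19 + 50)² = 69² = 4761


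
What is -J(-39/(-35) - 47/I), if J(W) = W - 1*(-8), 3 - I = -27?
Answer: -317/42 ≈ -7.5476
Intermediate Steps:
I = 30 (I = 3 - 1*(-27) = 3 + 27 = 30)
J(W) = 8 + W (J(W) = W + 8 = 8 + W)
-J(-39/(-35) - 47/I) = -(8 + (-39/(-35) - 47/30)) = -(8 + (-39*(-1/35) - 47*1/30)) = -(8 + (39/35 - 47/30)) = -(8 - 19/42) = -1*317/42 = -317/42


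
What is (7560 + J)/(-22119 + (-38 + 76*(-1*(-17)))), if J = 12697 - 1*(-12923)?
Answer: -2212/1391 ≈ -1.5902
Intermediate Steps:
J = 25620 (J = 12697 + 12923 = 25620)
(7560 + J)/(-22119 + (-38 + 76*(-1*(-17)))) = (7560 + 25620)/(-22119 + (-38 + 76*(-1*(-17)))) = 33180/(-22119 + (-38 + 76*17)) = 33180/(-22119 + (-38 + 1292)) = 33180/(-22119 + 1254) = 33180/(-20865) = 33180*(-1/20865) = -2212/1391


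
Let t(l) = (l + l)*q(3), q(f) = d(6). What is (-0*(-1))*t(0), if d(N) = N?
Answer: 0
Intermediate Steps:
q(f) = 6
t(l) = 12*l (t(l) = (l + l)*6 = (2*l)*6 = 12*l)
(-0*(-1))*t(0) = (-0*(-1))*(12*0) = -9*0*0 = 0*0 = 0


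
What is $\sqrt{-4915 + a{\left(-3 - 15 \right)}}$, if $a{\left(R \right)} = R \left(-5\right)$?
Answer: $5 i \sqrt{193} \approx 69.462 i$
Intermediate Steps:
$a{\left(R \right)} = - 5 R$
$\sqrt{-4915 + a{\left(-3 - 15 \right)}} = \sqrt{-4915 - 5 \left(-3 - 15\right)} = \sqrt{-4915 - -90} = \sqrt{-4915 + 90} = \sqrt{-4825} = 5 i \sqrt{193}$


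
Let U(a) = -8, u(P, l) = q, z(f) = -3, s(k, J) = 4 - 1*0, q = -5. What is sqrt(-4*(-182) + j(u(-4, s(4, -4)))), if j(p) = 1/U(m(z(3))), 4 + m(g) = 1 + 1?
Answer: 3*sqrt(1294)/4 ≈ 26.979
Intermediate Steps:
s(k, J) = 4 (s(k, J) = 4 + 0 = 4)
u(P, l) = -5
m(g) = -2 (m(g) = -4 + (1 + 1) = -4 + 2 = -2)
j(p) = -1/8 (j(p) = 1/(-8) = -1/8)
sqrt(-4*(-182) + j(u(-4, s(4, -4)))) = sqrt(-4*(-182) - 1/8) = sqrt(728 - 1/8) = sqrt(5823/8) = 3*sqrt(1294)/4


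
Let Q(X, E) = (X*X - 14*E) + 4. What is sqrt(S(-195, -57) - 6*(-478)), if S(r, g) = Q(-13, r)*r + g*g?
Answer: 4*I*sqrt(34998) ≈ 748.31*I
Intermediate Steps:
Q(X, E) = 4 + X**2 - 14*E (Q(X, E) = (X**2 - 14*E) + 4 = 4 + X**2 - 14*E)
S(r, g) = g**2 + r*(173 - 14*r) (S(r, g) = (4 + (-13)**2 - 14*r)*r + g*g = (4 + 169 - 14*r)*r + g**2 = (173 - 14*r)*r + g**2 = r*(173 - 14*r) + g**2 = g**2 + r*(173 - 14*r))
sqrt(S(-195, -57) - 6*(-478)) = sqrt(((-57)**2 - 195*(173 - 14*(-195))) - 6*(-478)) = sqrt((3249 - 195*(173 + 2730)) + 2868) = sqrt((3249 - 195*2903) + 2868) = sqrt((3249 - 566085) + 2868) = sqrt(-562836 + 2868) = sqrt(-559968) = 4*I*sqrt(34998)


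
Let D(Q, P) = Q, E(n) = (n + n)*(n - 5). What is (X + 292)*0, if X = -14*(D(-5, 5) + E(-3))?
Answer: 0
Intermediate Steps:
E(n) = 2*n*(-5 + n) (E(n) = (2*n)*(-5 + n) = 2*n*(-5 + n))
X = -602 (X = -14*(-5 + 2*(-3)*(-5 - 3)) = -14*(-5 + 2*(-3)*(-8)) = -14*(-5 + 48) = -14*43 = -602)
(X + 292)*0 = (-602 + 292)*0 = -310*0 = 0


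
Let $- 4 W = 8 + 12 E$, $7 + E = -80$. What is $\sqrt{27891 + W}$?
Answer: $5 \sqrt{1126} \approx 167.78$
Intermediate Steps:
$E = -87$ ($E = -7 - 80 = -87$)
$W = 259$ ($W = - \frac{8 + 12 \left(-87\right)}{4} = - \frac{8 - 1044}{4} = \left(- \frac{1}{4}\right) \left(-1036\right) = 259$)
$\sqrt{27891 + W} = \sqrt{27891 + 259} = \sqrt{28150} = 5 \sqrt{1126}$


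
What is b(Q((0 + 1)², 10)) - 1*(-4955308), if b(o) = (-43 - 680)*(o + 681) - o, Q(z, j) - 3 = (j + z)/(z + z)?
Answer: 4456791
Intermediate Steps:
Q(z, j) = 3 + (j + z)/(2*z) (Q(z, j) = 3 + (j + z)/(z + z) = 3 + (j + z)/((2*z)) = 3 + (j + z)*(1/(2*z)) = 3 + (j + z)/(2*z))
b(o) = -492363 - 724*o (b(o) = -723*(681 + o) - o = (-492363 - 723*o) - o = -492363 - 724*o)
b(Q((0 + 1)², 10)) - 1*(-4955308) = (-492363 - 362*(10 + 7*(0 + 1)²)/((0 + 1)²)) - 1*(-4955308) = (-492363 - 362*(10 + 7*1²)/(1²)) + 4955308 = (-492363 - 362*(10 + 7*1)/1) + 4955308 = (-492363 - 362*(10 + 7)) + 4955308 = (-492363 - 362*17) + 4955308 = (-492363 - 724*17/2) + 4955308 = (-492363 - 6154) + 4955308 = -498517 + 4955308 = 4456791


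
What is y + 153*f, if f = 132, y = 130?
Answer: 20326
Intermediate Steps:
y + 153*f = 130 + 153*132 = 130 + 20196 = 20326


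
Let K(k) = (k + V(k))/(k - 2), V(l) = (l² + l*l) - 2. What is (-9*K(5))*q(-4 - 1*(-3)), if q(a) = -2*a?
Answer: -318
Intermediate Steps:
V(l) = -2 + 2*l² (V(l) = (l² + l²) - 2 = 2*l² - 2 = -2 + 2*l²)
K(k) = (-2 + k + 2*k²)/(-2 + k) (K(k) = (k + (-2 + 2*k²))/(k - 2) = (-2 + k + 2*k²)/(-2 + k))
(-9*K(5))*q(-4 - 1*(-3)) = (-9*(-2 + 5 + 2*5²)/(-2 + 5))*(-2*(-4 - 1*(-3))) = (-9*(-2 + 5 + 2*25)/3)*(-2*(-4 + 3)) = (-3*(-2 + 5 + 50))*(-2*(-1)) = -3*53*2 = -9*53/3*2 = -159*2 = -318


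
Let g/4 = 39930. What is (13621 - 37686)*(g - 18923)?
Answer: -3388279805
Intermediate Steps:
g = 159720 (g = 4*39930 = 159720)
(13621 - 37686)*(g - 18923) = (13621 - 37686)*(159720 - 18923) = -24065*140797 = -3388279805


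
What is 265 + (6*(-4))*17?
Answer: -143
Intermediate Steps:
265 + (6*(-4))*17 = 265 - 24*17 = 265 - 408 = -143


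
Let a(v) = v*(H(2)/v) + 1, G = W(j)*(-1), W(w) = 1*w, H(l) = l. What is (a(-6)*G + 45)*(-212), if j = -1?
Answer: -10176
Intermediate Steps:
W(w) = w
G = 1 (G = -1*(-1) = 1)
a(v) = 3 (a(v) = v*(2/v) + 1 = 2 + 1 = 3)
(a(-6)*G + 45)*(-212) = (3*1 + 45)*(-212) = (3 + 45)*(-212) = 48*(-212) = -10176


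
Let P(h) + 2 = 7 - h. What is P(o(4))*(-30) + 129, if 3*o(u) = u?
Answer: 19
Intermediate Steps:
o(u) = u/3
P(h) = 5 - h (P(h) = -2 + (7 - h) = 5 - h)
P(o(4))*(-30) + 129 = (5 - 4/3)*(-30) + 129 = (11/3)*(-30) + 129 = -110 + 129 = 19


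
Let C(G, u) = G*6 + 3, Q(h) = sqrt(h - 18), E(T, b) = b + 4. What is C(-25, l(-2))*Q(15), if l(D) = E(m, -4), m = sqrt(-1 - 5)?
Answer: -147*I*sqrt(3) ≈ -254.61*I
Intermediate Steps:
m = I*sqrt(6) (m = sqrt(-6) = I*sqrt(6) ≈ 2.4495*I)
E(T, b) = 4 + b
l(D) = 0 (l(D) = 4 - 4 = 0)
Q(h) = sqrt(-18 + h)
C(G, u) = 3 + 6*G (C(G, u) = 6*G + 3 = 3 + 6*G)
C(-25, l(-2))*Q(15) = (3 + 6*(-25))*sqrt(-18 + 15) = (3 - 150)*sqrt(-3) = -147*I*sqrt(3)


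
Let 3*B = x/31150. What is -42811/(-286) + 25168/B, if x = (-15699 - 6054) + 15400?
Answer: -672385607317/1816958 ≈ -3.7006e+5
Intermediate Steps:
x = -6353 (x = -21753 + 15400 = -6353)
B = -6353/93450 (B = (-6353/31150)/3 = (-6353*1/31150)/3 = (1/3)*(-6353/31150) = -6353/93450 ≈ -0.067983)
-42811/(-286) + 25168/B = -42811/(-286) + 25168/(-6353/93450) = -42811*(-1/286) + 25168*(-93450/6353) = 42811/286 - 2351949600/6353 = -672385607317/1816958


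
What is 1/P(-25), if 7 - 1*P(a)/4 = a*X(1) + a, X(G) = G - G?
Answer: 1/128 ≈ 0.0078125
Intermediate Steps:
X(G) = 0
P(a) = 28 - 4*a (P(a) = 28 - 4*(a*0 + a) = 28 - 4*(0 + a) = 28 - 4*a)
1/P(-25) = 1/(28 - 4*(-25)) = 1/(28 + 100) = 1/128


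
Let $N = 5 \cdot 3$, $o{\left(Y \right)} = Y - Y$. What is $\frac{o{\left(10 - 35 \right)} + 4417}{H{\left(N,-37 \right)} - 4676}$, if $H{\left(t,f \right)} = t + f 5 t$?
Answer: $- \frac{4417}{7436} \approx -0.594$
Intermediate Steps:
$o{\left(Y \right)} = 0$
$N = 15$
$H{\left(t,f \right)} = t + 5 f t$
$\frac{o{\left(10 - 35 \right)} + 4417}{H{\left(N,-37 \right)} - 4676} = \frac{0 + 4417}{15 \left(1 + 5 \left(-37\right)\right) - 4676} = \frac{4417}{15 \left(1 - 185\right) - 4676} = \frac{4417}{15 \left(-184\right) - 4676} = \frac{4417}{-2760 - 4676} = \frac{4417}{-7436} = 4417 \left(- \frac{1}{7436}\right) = - \frac{4417}{7436}$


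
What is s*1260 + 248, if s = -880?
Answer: -1108552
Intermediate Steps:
s*1260 + 248 = -880*1260 + 248 = -1108800 + 248 = -1108552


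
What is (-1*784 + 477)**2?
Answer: 94249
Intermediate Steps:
(-1*784 + 477)**2 = (-784 + 477)**2 = (-307)**2 = 94249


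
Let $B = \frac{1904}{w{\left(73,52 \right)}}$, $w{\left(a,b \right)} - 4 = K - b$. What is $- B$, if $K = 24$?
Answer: $\frac{238}{3} \approx 79.333$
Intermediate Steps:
$w{\left(a,b \right)} = 28 - b$ ($w{\left(a,b \right)} = 4 - \left(-24 + b\right) = 28 - b$)
$B = - \frac{238}{3}$ ($B = \frac{1904}{28 - 52} = \frac{1904}{-24} = 1904 \left(- \frac{1}{24}\right) = - \frac{238}{3} \approx -79.333$)
$- B = \left(-1\right) \left(- \frac{238}{3}\right) = \frac{238}{3}$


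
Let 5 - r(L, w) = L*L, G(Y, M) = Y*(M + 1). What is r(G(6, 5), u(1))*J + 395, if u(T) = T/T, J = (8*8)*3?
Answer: -247477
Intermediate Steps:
G(Y, M) = Y*(1 + M)
J = 192 (J = 64*3 = 192)
u(T) = 1
r(L, w) = 5 - L² (r(L, w) = 5 - L*L = 5 - L²)
r(G(6, 5), u(1))*J + 395 = (5 - (6*(1 + 5))²)*192 + 395 = (5 - (6*6)²)*192 + 395 = (5 - 1*36²)*192 + 395 = (5 - 1*1296)*192 + 395 = (5 - 1296)*192 + 395 = -1291*192 + 395 = -247872 + 395 = -247477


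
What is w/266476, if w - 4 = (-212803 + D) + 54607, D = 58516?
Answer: -24919/66619 ≈ -0.37405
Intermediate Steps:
w = -99676 (w = 4 + ((-212803 + 58516) + 54607) = 4 + (-154287 + 54607) = 4 - 99680 = -99676)
w/266476 = -99676/266476 = -99676*1/266476 = -24919/66619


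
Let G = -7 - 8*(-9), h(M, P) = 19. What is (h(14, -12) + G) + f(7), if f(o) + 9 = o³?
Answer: 418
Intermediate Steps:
f(o) = -9 + o³
G = 65 (G = -7 + 72 = 65)
(h(14, -12) + G) + f(7) = (19 + 65) + (-9 + 7³) = 84 + (-9 + 343) = 84 + 334 = 418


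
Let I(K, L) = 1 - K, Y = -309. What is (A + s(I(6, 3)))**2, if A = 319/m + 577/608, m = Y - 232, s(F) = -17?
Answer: 29959979492041/108193629184 ≈ 276.91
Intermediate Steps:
m = -541 (m = -309 - 232 = -541)
A = 118205/328928 (A = 319/(-541) + 577/608 = 319*(-1/541) + 577*(1/608) = -319/541 + 577/608 = 118205/328928 ≈ 0.35936)
(A + s(I(6, 3)))**2 = (118205/328928 - 17)**2 = (-5473571/328928)**2 = 29959979492041/108193629184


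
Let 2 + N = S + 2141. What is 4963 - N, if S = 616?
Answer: 2208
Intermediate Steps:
N = 2755 (N = -2 + (616 + 2141) = -2 + 2757 = 2755)
4963 - N = 4963 - 1*2755 = 4963 - 2755 = 2208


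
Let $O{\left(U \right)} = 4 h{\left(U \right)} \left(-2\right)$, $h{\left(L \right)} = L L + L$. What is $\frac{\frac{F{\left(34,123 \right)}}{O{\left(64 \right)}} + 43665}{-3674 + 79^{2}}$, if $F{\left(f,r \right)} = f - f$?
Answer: $\frac{43665}{2567} \approx 17.01$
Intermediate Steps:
$F{\left(f,r \right)} = 0$
$h{\left(L \right)} = L + L^{2}$ ($h{\left(L \right)} = L^{2} + L = L + L^{2}$)
$O{\left(U \right)} = - 8 U \left(1 + U\right)$ ($O{\left(U \right)} = 4 U \left(1 + U\right) \left(-2\right) = - 8 U \left(1 + U\right)$)
$\frac{\frac{F{\left(34,123 \right)}}{O{\left(64 \right)}} + 43665}{-3674 + 79^{2}} = \frac{\frac{0}{\left(-8\right) 64 \left(1 + 64\right)} + 43665}{-3674 + 79^{2}} = \frac{\frac{0}{\left(-8\right) 64 \cdot 65} + 43665}{-3674 + 6241} = \frac{\frac{0}{-33280} + 43665}{2567} = \left(0 \left(- \frac{1}{33280}\right) + 43665\right) \frac{1}{2567} = \left(0 + 43665\right) \frac{1}{2567} = 43665 \cdot \frac{1}{2567} = \frac{43665}{2567}$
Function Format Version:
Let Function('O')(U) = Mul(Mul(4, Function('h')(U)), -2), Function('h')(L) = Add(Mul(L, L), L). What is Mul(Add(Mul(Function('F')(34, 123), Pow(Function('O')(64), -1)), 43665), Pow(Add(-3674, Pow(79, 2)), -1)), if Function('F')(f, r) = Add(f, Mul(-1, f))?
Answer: Rational(43665, 2567) ≈ 17.010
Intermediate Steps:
Function('F')(f, r) = 0
Function('h')(L) = Add(L, Pow(L, 2)) (Function('h')(L) = Add(Pow(L, 2), L) = Add(L, Pow(L, 2)))
Function('O')(U) = Mul(-8, U, Add(1, U)) (Function('O')(U) = Mul(Mul(4, Mul(U, Add(1, U))), -2) = Mul(Mul(4, U, Add(1, U)), -2) = Mul(-8, U, Add(1, U)))
Mul(Add(Mul(Function('F')(34, 123), Pow(Function('O')(64), -1)), 43665), Pow(Add(-3674, Pow(79, 2)), -1)) = Mul(Add(Mul(0, Pow(Mul(-8, 64, Add(1, 64)), -1)), 43665), Pow(Add(-3674, Pow(79, 2)), -1)) = Mul(Add(Mul(0, Pow(Mul(-8, 64, 65), -1)), 43665), Pow(Add(-3674, 6241), -1)) = Mul(Add(Mul(0, Pow(-33280, -1)), 43665), Pow(2567, -1)) = Mul(Add(Mul(0, Rational(-1, 33280)), 43665), Rational(1, 2567)) = Mul(Add(0, 43665), Rational(1, 2567)) = Mul(43665, Rational(1, 2567)) = Rational(43665, 2567)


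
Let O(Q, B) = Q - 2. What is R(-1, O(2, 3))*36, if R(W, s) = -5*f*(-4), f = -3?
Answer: -2160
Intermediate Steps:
O(Q, B) = -2 + Q
R(W, s) = -60 (R(W, s) = -5*(-3)*(-4) = 15*(-4) = -60)
R(-1, O(2, 3))*36 = -60*36 = -2160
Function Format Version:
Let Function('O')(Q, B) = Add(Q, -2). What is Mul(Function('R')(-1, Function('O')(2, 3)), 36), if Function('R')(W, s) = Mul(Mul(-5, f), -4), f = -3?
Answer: -2160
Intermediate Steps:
Function('O')(Q, B) = Add(-2, Q)
Function('R')(W, s) = -60 (Function('R')(W, s) = Mul(Mul(-5, -3), -4) = Mul(15, -4) = -60)
Mul(Function('R')(-1, Function('O')(2, 3)), 36) = Mul(-60, 36) = -2160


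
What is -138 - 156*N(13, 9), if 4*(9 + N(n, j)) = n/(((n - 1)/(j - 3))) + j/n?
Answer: 1971/2 ≈ 985.50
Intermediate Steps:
N(n, j) = -9 + j/(4*n) + n*(-3 + j)/(4*(-1 + n)) (N(n, j) = -9 + (n/(((n - 1)/(j - 3))) + j/n)/4 = -9 + (n/(((-1 + n)/(-3 + j))) + j/n)/4 = -9 + (n*((-3 + j)/(-1 + n)) + j/n)/4 = -9 + (n*(-3 + j)/(-1 + n) + j/n)/4 = -9 + (j/n + n*(-3 + j)/(-1 + n))/4 = -9 + (j/(4*n) + n*(-3 + j)/(4*(-1 + n))) = -9 + j/(4*n) + n*(-3 + j)/(4*(-1 + n)))
-138 - 156*N(13, 9) = -138 - 39*(-1*9 - 39*13**2 + 36*13 + 9*13 + 9*13**2)/(13*(-1 + 13)) = -138 - 39*(-9 - 39*169 + 468 + 117 + 9*169)/(13*12) = -138 - 39*(-9 - 6591 + 468 + 117 + 1521)/(13*12) = -138 - 39*(-4494)/(13*12) = -138 - 156*(-749/104) = -138 + 2247/2 = 1971/2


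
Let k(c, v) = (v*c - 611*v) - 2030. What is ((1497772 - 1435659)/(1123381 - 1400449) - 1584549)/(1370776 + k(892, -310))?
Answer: -439027884445/355100323248 ≈ -1.2363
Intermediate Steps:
k(c, v) = -2030 - 611*v + c*v (k(c, v) = (c*v - 611*v) - 2030 = (-611*v + c*v) - 2030 = -2030 - 611*v + c*v)
((1497772 - 1435659)/(1123381 - 1400449) - 1584549)/(1370776 + k(892, -310)) = ((1497772 - 1435659)/(1123381 - 1400449) - 1584549)/(1370776 + (-2030 - 611*(-310) + 892*(-310))) = (62113/(-277068) - 1584549)/(1370776 + (-2030 + 189410 - 276520)) = (62113*(-1/277068) - 1584549)/(1370776 - 89140) = (-62113/277068 - 1584549)/1281636 = -439027884445/277068*1/1281636 = -439027884445/355100323248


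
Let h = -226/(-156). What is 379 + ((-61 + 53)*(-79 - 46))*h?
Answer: 71281/39 ≈ 1827.7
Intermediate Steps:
h = 113/78 (h = -226*(-1/156) = 113/78 ≈ 1.4487)
379 + ((-61 + 53)*(-79 - 46))*h = 379 + ((-61 + 53)*(-79 - 46))*(113/78) = 379 - 8*(-125)*(113/78) = 379 + 1000*(113/78) = 379 + 56500/39 = 71281/39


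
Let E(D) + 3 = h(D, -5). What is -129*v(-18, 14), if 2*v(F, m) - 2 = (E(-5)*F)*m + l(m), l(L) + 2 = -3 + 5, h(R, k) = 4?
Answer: 16125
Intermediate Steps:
E(D) = 1 (E(D) = -3 + 4 = 1)
l(L) = 0 (l(L) = -2 + (-3 + 5) = -2 + 2 = 0)
v(F, m) = 1 + F*m/2 (v(F, m) = 1 + ((1*F)*m + 0)/2 = 1 + (F*m + 0)/2 = 1 + (F*m)/2 = 1 + F*m/2)
-129*v(-18, 14) = -129*(1 + (1/2)*(-18)*14) = -129*(1 - 126) = -129*(-125) = 16125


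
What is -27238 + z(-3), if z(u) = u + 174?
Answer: -27067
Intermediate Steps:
z(u) = 174 + u
-27238 + z(-3) = -27238 + (174 - 3) = -27238 + 171 = -27067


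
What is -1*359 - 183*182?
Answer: -33665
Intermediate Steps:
-1*359 - 183*182 = -359 - 33306 = -33665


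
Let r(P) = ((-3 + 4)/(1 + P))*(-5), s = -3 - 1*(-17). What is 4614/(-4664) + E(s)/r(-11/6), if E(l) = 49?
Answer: 50213/6996 ≈ 7.1774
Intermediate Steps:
s = 14 (s = -3 + 17 = 14)
r(P) = -5/(1 + P) (r(P) = (1/(1 + P))*(-5) = -5/(1 + P))
4614/(-4664) + E(s)/r(-11/6) = 4614/(-4664) + 49/((-5/(1 - 11/6))) = 4614*(-1/4664) + 49/((-5/(1 + (⅙)*(-11)))) = -2307/2332 + 49/((-5/(1 - 11/6))) = -2307/2332 + 49/((-5/(-⅚))) = -2307/2332 + 49/((-5*(-6/5))) = -2307/2332 + 49/6 = 50213/6996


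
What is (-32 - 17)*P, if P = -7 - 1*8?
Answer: 735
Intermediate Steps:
P = -15 (P = -7 - 8 = -15)
(-32 - 17)*P = (-32 - 17)*(-15) = -49*(-15) = 735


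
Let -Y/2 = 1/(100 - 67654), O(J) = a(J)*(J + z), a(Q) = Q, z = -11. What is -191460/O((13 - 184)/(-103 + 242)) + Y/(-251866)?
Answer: -174833949674124049/13739253779430 ≈ -12725.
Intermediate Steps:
O(J) = J*(-11 + J) (O(J) = J*(J - 11) = J*(-11 + J))
Y = 1/33777 (Y = -2/(100 - 67654) = -2/(-67554) = -2*(-1/67554) = 1/33777 ≈ 2.9606e-5)
-191460/O((13 - 184)/(-103 + 242)) + Y/(-251866) = -191460*(-103 + 242)/((-11 + (13 - 184)/(-103 + 242))*(13 - 184)) + (1/33777)/(-251866) = -191460*(-139/(171*(-11 - 171/139))) + (1/33777)*(-1/251866) = -191460*(-139/(171*(-11 - 171*1/139))) - 1/8507277882 = -191460*(-139/(171*(-11 - 171/139))) - 1/8507277882 = -191460/((-171/139*(-1700/139))) - 1/8507277882 = -191460/290700/19321 - 1/8507277882 = -191460*19321/290700 - 1/8507277882 = -61653311/4845 - 1/8507277882 = -174833949674124049/13739253779430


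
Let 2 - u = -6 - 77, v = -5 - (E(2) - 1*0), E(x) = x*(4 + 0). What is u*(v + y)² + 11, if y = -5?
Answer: 27551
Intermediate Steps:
E(x) = 4*x (E(x) = x*4 = 4*x)
v = -13 (v = -5 - (4*2 - 1*0) = -5 - (8 + 0) = -5 - 1*8 = -5 - 8 = -13)
u = 85 (u = 2 - (-6 - 77) = 2 - 1*(-83) = 2 + 83 = 85)
u*(v + y)² + 11 = 85*(-13 - 5)² + 11 = 85*(-18)² + 11 = 85*324 + 11 = 27540 + 11 = 27551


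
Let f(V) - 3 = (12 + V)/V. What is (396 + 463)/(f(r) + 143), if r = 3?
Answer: 859/151 ≈ 5.6887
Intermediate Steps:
f(V) = 3 + (12 + V)/V
(396 + 463)/(f(r) + 143) = (396 + 463)/((4 + 12/3) + 143) = 859/((4 + 12*(⅓)) + 143) = 859/((4 + 4) + 143) = 859/(8 + 143) = 859/151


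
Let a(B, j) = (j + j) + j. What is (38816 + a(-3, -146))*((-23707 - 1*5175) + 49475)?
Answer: 790318154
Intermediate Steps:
a(B, j) = 3*j (a(B, j) = 2*j + j = 3*j)
(38816 + a(-3, -146))*((-23707 - 1*5175) + 49475) = (38816 + 3*(-146))*((-23707 - 1*5175) + 49475) = (38816 - 438)*((-23707 - 5175) + 49475) = 38378*(-28882 + 49475) = 38378*20593 = 790318154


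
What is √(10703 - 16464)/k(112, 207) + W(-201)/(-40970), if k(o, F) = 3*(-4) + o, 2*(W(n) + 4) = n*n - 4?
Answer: -40389/81940 + I*√5761/100 ≈ -0.49291 + 0.75901*I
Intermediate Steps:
W(n) = -6 + n²/2 (W(n) = -4 + (n*n - 4)/2 = -4 + (n² - 4)/2 = -4 + (-4 + n²)/2 = -4 + (-2 + n²/2) = -6 + n²/2)
k(o, F) = -12 + o
√(10703 - 16464)/k(112, 207) + W(-201)/(-40970) = √(10703 - 16464)/(-12 + 112) + (-6 + (½)*(-201)²)/(-40970) = √(-5761)/100 + (-6 + (½)*40401)*(-1/40970) = (I*√5761)*(1/100) + (-6 + 40401/2)*(-1/40970) = I*√5761/100 + (40389/2)*(-1/40970) = I*√5761/100 - 40389/81940 = -40389/81940 + I*√5761/100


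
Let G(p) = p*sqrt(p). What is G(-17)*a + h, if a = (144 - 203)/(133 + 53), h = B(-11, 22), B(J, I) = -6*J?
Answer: 66 + 1003*I*sqrt(17)/186 ≈ 66.0 + 22.234*I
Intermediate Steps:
B(J, I) = -6*J
h = 66 (h = -6*(-11) = 66)
G(p) = p**(3/2)
a = -59/186 ≈ -0.31720
G(-17)*a + h = (-17)**(3/2)*(-59/186) + 66 = -17*I*sqrt(17)*(-59/186) + 66 = 1003*I*sqrt(17)/186 + 66 = 66 + 1003*I*sqrt(17)/186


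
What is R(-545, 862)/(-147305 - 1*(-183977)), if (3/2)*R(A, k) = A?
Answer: -545/55008 ≈ -0.0099076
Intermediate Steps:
R(A, k) = 2*A/3
R(-545, 862)/(-147305 - 1*(-183977)) = ((⅔)*(-545))/(-147305 - 1*(-183977)) = -1090/(3*(-147305 + 183977)) = -1090/3/36672 = -1090/3*1/36672 = -545/55008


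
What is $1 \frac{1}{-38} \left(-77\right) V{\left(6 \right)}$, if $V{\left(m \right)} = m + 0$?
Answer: $\frac{231}{19} \approx 12.158$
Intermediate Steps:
$V{\left(m \right)} = m$
$1 \frac{1}{-38} \left(-77\right) V{\left(6 \right)} = 1 \frac{1}{-38} \left(-77\right) 6 = 1 \left(- \frac{1}{38}\right) \left(-77\right) 6 = \left(- \frac{1}{38}\right) \left(-77\right) 6 = \frac{77}{38} \cdot 6 = \frac{231}{19}$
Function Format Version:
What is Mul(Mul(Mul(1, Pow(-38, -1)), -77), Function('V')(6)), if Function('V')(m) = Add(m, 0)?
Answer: Rational(231, 19) ≈ 12.158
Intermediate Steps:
Function('V')(m) = m
Mul(Mul(Mul(1, Pow(-38, -1)), -77), Function('V')(6)) = Mul(Mul(Mul(1, Pow(-38, -1)), -77), 6) = Mul(Mul(Mul(1, Rational(-1, 38)), -77), 6) = Mul(Mul(Rational(-1, 38), -77), 6) = Mul(Rational(77, 38), 6) = Rational(231, 19)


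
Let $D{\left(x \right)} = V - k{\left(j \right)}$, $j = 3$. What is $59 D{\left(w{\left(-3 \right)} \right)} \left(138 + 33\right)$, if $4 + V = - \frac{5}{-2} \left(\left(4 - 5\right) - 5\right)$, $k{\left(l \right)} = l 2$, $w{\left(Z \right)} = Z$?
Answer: $-252225$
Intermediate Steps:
$k{\left(l \right)} = 2 l$
$V = -19$ ($V = -4 + - \frac{5}{-2} \left(\left(4 - 5\right) - 5\right) = -4 + \left(-5\right) \left(- \frac{1}{2}\right) \left(-1 - 5\right) = -4 + \frac{5}{2} \left(-6\right) = -4 - 15 = -19$)
$D{\left(x \right)} = -25$ ($D{\left(x \right)} = -19 - 2 \cdot 3 = -19 - 6 = -25$)
$59 D{\left(w{\left(-3 \right)} \right)} \left(138 + 33\right) = 59 \left(- 25 \left(138 + 33\right)\right) = 59 \left(\left(-25\right) 171\right) = 59 \left(-4275\right) = -252225$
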